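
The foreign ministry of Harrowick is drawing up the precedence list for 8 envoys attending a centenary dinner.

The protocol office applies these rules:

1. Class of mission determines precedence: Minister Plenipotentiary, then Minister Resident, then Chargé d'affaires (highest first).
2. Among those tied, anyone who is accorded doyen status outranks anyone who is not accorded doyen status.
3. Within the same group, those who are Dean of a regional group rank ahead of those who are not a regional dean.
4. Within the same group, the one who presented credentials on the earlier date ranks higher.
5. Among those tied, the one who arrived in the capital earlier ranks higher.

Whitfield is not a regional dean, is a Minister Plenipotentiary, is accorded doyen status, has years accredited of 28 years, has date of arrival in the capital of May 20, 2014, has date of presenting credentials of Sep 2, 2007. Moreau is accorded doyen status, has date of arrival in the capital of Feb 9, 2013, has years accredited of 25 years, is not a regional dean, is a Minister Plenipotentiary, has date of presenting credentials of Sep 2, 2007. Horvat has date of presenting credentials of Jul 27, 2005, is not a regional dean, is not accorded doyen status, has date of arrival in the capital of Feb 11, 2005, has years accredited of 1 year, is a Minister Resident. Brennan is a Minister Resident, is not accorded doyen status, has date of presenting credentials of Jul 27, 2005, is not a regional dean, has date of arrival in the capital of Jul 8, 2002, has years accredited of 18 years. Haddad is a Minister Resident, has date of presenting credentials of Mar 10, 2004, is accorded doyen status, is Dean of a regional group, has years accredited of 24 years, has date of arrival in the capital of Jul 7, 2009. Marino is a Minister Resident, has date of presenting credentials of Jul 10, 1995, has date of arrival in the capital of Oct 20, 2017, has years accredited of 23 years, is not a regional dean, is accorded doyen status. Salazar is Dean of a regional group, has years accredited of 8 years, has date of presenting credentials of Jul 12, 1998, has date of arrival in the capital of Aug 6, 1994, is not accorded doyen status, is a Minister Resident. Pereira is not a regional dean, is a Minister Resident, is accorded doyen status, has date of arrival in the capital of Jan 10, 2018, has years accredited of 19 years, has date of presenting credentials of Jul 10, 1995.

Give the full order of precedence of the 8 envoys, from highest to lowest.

By class of mission: Moreau and Whitfield (Minister Plenipotentiary); then Haddad, Marino, Pereira, Salazar, Brennan and Horvat (Minister Resident).
Moreau and Whitfield are each accorded doyen status, so the next rule applies.
Moreau and Whitfield are each not a regional dean, so the next rule applies.
Moreau and Whitfield both have date of presenting credentials Sep 2, 2007, so the next rule applies.
Among Moreau and Whitfield, by date of arrival in the capital (earlier first): Moreau (Feb 9, 2013) before Whitfield (May 20, 2014).
Among Haddad, Marino, Pereira, Salazar, Brennan and Horvat, accorded doyen status before not accorded doyen status: Haddad, Marino and Pereira (accorded doyen status) before Salazar, Brennan and Horvat (not accorded doyen status).
Among Haddad, Marino and Pereira, Dean of a regional group before not a regional dean: Haddad (Dean of a regional group) before Marino and Pereira (not a regional dean).
Marino and Pereira both have date of presenting credentials Jul 10, 1995, so the next rule applies.
Among Marino and Pereira, by date of arrival in the capital (earlier first): Marino (Oct 20, 2017) before Pereira (Jan 10, 2018).
Among Salazar, Brennan and Horvat, Dean of a regional group before not a regional dean: Salazar (Dean of a regional group) before Brennan and Horvat (not a regional dean).
Brennan and Horvat both have date of presenting credentials Jul 27, 2005, so the next rule applies.
Among Brennan and Horvat, by date of arrival in the capital (earlier first): Brennan (Jul 8, 2002) before Horvat (Feb 11, 2005).
Full order: Moreau, Whitfield, Haddad, Marino, Pereira, Salazar, Brennan, Horvat.

Moreau, Whitfield, Haddad, Marino, Pereira, Salazar, Brennan, Horvat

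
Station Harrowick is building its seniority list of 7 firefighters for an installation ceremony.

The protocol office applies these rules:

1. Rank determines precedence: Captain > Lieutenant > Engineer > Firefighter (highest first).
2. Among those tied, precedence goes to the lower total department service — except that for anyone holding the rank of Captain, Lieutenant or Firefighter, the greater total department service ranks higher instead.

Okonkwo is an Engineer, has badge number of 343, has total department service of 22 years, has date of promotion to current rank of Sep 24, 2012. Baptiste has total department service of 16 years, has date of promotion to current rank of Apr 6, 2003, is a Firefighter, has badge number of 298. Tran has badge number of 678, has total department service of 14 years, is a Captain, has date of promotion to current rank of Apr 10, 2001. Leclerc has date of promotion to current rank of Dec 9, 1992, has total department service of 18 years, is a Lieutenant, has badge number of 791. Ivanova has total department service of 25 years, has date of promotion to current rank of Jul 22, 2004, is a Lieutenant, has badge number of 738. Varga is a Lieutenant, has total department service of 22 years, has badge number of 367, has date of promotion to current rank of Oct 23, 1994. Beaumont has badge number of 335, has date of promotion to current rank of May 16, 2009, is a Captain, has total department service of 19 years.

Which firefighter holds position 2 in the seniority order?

By rank: Beaumont and Tran (Captain); then Ivanova, Varga and Leclerc (Lieutenant); then Okonkwo (Engineer); then Baptiste (Firefighter).
Among Beaumont and Tran, by total department service (higher first) (reversed rule for this group): Beaumont (19 years) before Tran (14 years).
Among Ivanova, Varga and Leclerc, by total department service (higher first) (reversed rule for this group): Ivanova (25 years) before Varga (22 years) before Leclerc (18 years).
Order: Beaumont, Tran, Ivanova, Varga, Leclerc, Okonkwo, Baptiste.

Tran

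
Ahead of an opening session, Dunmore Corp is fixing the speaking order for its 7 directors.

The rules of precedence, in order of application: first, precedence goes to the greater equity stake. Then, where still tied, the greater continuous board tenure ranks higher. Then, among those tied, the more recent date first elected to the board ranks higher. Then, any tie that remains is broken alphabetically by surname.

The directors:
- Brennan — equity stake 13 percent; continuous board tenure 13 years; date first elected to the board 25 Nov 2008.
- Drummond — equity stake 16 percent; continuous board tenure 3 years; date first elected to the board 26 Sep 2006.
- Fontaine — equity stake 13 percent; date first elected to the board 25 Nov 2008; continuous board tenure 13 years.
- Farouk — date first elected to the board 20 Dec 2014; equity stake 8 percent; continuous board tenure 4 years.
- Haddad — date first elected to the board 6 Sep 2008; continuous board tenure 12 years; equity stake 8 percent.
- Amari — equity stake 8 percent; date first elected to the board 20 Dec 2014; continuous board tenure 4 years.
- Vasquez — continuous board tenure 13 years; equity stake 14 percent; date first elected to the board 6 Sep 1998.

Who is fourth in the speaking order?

By equity stake (higher first): Drummond (16 percent); then Vasquez (14 percent); then Brennan and Fontaine (both 13 percent); then Haddad, Amari and Farouk (each 8 percent).
Brennan and Fontaine both have continuous board tenure 13 years, so the next rule applies.
Brennan and Fontaine both have date first elected to the board 25 Nov 2008, so the next rule applies.
Among Brennan and Fontaine, alphabetically by surname: Brennan before Fontaine.
Among Haddad, Amari and Farouk, by continuous board tenure (higher first): Haddad (12 years) before Amari and Farouk (4 years).
Amari and Farouk both have date first elected to the board 20 Dec 2014, so the next rule applies.
Among Amari and Farouk, alphabetically by surname: Amari before Farouk.
Order: Drummond, Vasquez, Brennan, Fontaine, Haddad, Amari, Farouk.

Fontaine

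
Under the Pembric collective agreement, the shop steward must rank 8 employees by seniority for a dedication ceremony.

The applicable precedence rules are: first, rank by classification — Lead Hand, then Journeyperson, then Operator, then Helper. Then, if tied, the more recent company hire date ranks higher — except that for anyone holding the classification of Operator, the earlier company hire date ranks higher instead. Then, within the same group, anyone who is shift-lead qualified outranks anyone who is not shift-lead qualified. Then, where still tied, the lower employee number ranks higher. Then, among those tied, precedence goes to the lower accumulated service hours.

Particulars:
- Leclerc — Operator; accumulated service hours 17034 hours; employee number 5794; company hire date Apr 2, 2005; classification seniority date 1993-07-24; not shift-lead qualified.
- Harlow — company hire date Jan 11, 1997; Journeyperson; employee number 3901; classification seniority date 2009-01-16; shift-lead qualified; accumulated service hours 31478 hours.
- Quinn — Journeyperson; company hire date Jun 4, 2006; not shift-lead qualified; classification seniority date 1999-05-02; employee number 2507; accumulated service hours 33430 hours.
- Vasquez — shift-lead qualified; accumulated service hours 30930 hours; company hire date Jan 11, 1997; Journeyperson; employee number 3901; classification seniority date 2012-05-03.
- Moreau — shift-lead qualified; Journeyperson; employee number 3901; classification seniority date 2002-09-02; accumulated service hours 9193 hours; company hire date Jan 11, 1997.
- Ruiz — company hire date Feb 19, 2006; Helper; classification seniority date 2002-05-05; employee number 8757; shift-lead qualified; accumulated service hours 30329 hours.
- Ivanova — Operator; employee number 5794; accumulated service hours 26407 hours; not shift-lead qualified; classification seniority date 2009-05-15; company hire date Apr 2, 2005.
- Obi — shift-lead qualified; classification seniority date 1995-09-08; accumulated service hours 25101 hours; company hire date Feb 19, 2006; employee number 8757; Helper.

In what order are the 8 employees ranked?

By classification: Quinn, Moreau, Vasquez and Harlow (Journeyperson); then Leclerc and Ivanova (Operator); then Obi and Ruiz (Helper).
Among Quinn, Moreau, Vasquez and Harlow, by company hire date (later first): Quinn (Jun 4, 2006) before Moreau, Vasquez and Harlow (Jan 11, 1997).
Moreau, Vasquez and Harlow are each shift-lead qualified, so the next rule applies.
Moreau, Vasquez and Harlow all have employee number 3901, so the next rule applies.
Among Moreau, Vasquez and Harlow, by accumulated service hours (lower first): Moreau (9193 hours) before Vasquez (30930 hours) before Harlow (31478 hours).
Leclerc and Ivanova both have company hire date Apr 2, 2005, so the next rule applies.
Leclerc and Ivanova are each not shift-lead qualified, so the next rule applies.
Leclerc and Ivanova both have employee number 5794, so the next rule applies.
Among Leclerc and Ivanova, by accumulated service hours (lower first): Leclerc (17034 hours) before Ivanova (26407 hours).
Obi and Ruiz both have company hire date Feb 19, 2006, so the next rule applies.
Obi and Ruiz are each shift-lead qualified, so the next rule applies.
Obi and Ruiz both have employee number 8757, so the next rule applies.
Among Obi and Ruiz, by accumulated service hours (lower first): Obi (25101 hours) before Ruiz (30329 hours).
Full order: Quinn, Moreau, Vasquez, Harlow, Leclerc, Ivanova, Obi, Ruiz.

Quinn, Moreau, Vasquez, Harlow, Leclerc, Ivanova, Obi, Ruiz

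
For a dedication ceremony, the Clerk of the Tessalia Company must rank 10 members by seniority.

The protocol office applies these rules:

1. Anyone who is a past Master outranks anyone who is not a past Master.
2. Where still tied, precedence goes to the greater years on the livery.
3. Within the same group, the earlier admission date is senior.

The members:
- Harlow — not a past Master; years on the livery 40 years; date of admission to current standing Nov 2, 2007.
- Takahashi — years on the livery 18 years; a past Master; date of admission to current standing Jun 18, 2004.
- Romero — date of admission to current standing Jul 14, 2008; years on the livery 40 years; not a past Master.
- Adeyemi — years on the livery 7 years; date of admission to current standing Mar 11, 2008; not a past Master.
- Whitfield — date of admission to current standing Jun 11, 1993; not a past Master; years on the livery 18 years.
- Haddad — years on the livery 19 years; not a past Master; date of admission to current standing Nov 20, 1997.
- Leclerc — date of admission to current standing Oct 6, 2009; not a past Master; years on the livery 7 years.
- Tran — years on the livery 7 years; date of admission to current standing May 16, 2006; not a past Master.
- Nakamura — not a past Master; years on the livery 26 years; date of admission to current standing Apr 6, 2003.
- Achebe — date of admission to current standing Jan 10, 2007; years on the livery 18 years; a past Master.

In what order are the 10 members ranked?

Takahashi, Achebe, Harlow, Romero, Nakamura, Haddad, Whitfield, Tran, Adeyemi, Leclerc

By the first rule: Takahashi and Achebe (both a past Master); then Harlow, Romero, Nakamura, Haddad, Whitfield, Tran, Adeyemi and Leclerc (each not a past Master).
Takahashi and Achebe both have years on the livery 18 years, so the next rule applies.
Among Takahashi and Achebe, by date of admission to current standing (earlier first): Takahashi (Jun 18, 2004) before Achebe (Jan 10, 2007).
Among Harlow, Romero, Nakamura, Haddad, Whitfield, Tran, Adeyemi and Leclerc, by years on the livery (higher first): Harlow and Romero (40 years) before Nakamura (26 years) before Haddad (19 years) before Whitfield (18 years) before Tran, Adeyemi and Leclerc (7 years).
Among Harlow and Romero, by date of admission to current standing (earlier first): Harlow (Nov 2, 2007) before Romero (Jul 14, 2008).
Among Tran, Adeyemi and Leclerc, by date of admission to current standing (earlier first): Tran (May 16, 2006) before Adeyemi (Mar 11, 2008) before Leclerc (Oct 6, 2009).
Full order: Takahashi, Achebe, Harlow, Romero, Nakamura, Haddad, Whitfield, Tran, Adeyemi, Leclerc.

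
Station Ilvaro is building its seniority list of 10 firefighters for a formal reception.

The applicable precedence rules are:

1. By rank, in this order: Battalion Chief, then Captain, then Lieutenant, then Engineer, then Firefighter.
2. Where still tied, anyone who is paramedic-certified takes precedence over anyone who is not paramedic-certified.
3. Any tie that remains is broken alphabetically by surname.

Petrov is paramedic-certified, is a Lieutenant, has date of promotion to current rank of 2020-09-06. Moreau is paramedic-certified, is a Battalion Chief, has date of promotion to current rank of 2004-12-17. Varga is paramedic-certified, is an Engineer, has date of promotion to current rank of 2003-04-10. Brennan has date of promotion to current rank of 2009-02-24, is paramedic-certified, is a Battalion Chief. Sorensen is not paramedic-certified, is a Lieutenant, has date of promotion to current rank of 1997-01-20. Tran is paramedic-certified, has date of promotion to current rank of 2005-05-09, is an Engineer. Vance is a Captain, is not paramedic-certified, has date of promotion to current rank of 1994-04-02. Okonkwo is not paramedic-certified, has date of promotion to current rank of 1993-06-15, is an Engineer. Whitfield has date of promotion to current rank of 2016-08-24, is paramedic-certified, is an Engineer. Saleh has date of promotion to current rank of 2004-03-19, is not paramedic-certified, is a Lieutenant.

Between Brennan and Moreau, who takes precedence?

Brennan

By rank: Brennan and Moreau (Battalion Chief); then Vance (Captain); then Petrov, Saleh and Sorensen (Lieutenant); then Tran, Varga, Whitfield and Okonkwo (Engineer).
Brennan and Moreau are each paramedic-certified, so the next rule applies.
Among Brennan and Moreau, alphabetically by surname: Brennan before Moreau.
Among Petrov, Saleh and Sorensen, paramedic-certified before not paramedic-certified: Petrov (paramedic-certified) before Saleh and Sorensen (not paramedic-certified).
Among Saleh and Sorensen, alphabetically by surname: Saleh before Sorensen.
Among Tran, Varga, Whitfield and Okonkwo, paramedic-certified before not paramedic-certified: Tran, Varga and Whitfield (paramedic-certified) before Okonkwo (not paramedic-certified).
Among Tran, Varga and Whitfield, alphabetically by surname: Tran before Varga before Whitfield.
So Brennan takes precedence.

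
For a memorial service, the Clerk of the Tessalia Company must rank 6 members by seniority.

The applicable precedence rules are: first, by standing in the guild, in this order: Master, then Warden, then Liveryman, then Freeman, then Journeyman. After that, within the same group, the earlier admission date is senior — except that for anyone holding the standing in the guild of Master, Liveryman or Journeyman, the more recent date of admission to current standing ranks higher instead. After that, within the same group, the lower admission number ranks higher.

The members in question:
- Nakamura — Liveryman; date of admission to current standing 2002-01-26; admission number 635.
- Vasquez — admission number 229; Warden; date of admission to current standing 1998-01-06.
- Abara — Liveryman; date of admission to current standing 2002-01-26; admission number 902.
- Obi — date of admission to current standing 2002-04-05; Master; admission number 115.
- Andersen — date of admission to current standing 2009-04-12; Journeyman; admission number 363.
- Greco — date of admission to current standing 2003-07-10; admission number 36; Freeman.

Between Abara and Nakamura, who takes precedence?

Nakamura

By standing in the guild: Obi (Master); then Vasquez (Warden); then Nakamura and Abara (Liveryman); then Greco (Freeman); then Andersen (Journeyman).
Nakamura and Abara both have date of admission to current standing 2002-01-26, so the next rule applies.
Among Nakamura and Abara, by admission number (lower first): Nakamura (635) before Abara (902).
So Nakamura takes precedence.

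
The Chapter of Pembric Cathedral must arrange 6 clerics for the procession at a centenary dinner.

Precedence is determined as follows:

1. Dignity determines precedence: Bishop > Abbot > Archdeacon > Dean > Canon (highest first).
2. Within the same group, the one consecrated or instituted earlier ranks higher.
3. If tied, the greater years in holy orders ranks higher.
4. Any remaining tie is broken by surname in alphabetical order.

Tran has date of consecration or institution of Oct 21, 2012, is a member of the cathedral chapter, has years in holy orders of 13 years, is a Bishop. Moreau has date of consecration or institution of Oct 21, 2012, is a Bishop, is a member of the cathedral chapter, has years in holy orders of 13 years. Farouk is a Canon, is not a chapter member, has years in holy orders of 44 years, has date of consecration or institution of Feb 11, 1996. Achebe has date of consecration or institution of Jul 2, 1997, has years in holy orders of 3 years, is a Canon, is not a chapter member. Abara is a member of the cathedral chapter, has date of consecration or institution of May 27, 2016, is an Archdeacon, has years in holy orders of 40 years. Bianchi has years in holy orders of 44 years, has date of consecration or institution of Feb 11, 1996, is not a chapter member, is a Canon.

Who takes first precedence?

By dignity: Moreau and Tran (Bishop); then Abara (Archdeacon); then Bianchi, Farouk and Achebe (Canon).
Moreau and Tran both have date of consecration or institution Oct 21, 2012, so the next rule applies.
Moreau and Tran both have years in holy orders 13 years, so the next rule applies.
Among Moreau and Tran, alphabetically by surname: Moreau before Tran.
Among Bianchi, Farouk and Achebe, by date of consecration or institution (earlier first): Bianchi and Farouk (Feb 11, 1996) before Achebe (Jul 2, 1997).
Bianchi and Farouk both have years in holy orders 44 years, so the next rule applies.
Among Bianchi and Farouk, alphabetically by surname: Bianchi before Farouk.
Order: Moreau, Tran, Abara, Bianchi, Farouk, Achebe.

Moreau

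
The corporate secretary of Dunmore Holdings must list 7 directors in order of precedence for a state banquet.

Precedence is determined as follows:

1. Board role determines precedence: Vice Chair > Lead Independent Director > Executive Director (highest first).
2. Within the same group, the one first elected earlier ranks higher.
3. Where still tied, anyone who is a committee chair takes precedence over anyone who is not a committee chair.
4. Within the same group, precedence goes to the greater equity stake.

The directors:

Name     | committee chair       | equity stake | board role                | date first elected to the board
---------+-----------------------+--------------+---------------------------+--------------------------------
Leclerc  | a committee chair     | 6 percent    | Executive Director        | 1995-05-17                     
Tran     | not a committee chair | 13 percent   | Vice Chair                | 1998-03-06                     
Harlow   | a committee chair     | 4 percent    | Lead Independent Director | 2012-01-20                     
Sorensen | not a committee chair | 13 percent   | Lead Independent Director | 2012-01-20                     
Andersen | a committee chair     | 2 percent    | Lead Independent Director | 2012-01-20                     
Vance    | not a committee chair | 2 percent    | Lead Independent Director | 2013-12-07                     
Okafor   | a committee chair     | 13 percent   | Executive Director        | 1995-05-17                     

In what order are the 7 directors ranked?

Tran, Harlow, Andersen, Sorensen, Vance, Okafor, Leclerc

By board role: Tran (Vice Chair); then Harlow, Andersen, Sorensen and Vance (Lead Independent Director); then Okafor and Leclerc (Executive Director).
Among Harlow, Andersen, Sorensen and Vance, by date first elected to the board (earlier first): Harlow, Andersen and Sorensen (2012-01-20) before Vance (2013-12-07).
Among Harlow, Andersen and Sorensen, a committee chair before not a committee chair: Harlow and Andersen (a committee chair) before Sorensen (not a committee chair).
Among Harlow and Andersen, by equity stake (higher first): Harlow (4 percent) before Andersen (2 percent).
Okafor and Leclerc both have date first elected to the board 1995-05-17, so the next rule applies.
Okafor and Leclerc are each a committee chair, so the next rule applies.
Among Okafor and Leclerc, by equity stake (higher first): Okafor (13 percent) before Leclerc (6 percent).
Full order: Tran, Harlow, Andersen, Sorensen, Vance, Okafor, Leclerc.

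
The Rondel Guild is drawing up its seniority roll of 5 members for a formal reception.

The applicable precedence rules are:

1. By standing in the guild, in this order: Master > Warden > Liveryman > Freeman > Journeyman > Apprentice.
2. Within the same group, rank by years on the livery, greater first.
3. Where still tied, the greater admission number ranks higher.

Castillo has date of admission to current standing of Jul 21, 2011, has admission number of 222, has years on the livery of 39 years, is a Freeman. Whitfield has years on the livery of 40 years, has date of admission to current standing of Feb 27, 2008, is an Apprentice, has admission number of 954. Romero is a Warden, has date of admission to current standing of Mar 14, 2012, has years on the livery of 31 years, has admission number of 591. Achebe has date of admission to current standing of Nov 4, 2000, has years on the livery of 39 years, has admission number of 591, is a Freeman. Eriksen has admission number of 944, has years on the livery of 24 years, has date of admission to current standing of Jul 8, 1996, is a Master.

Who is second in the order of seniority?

By standing in the guild: Eriksen (Master); then Romero (Warden); then Achebe and Castillo (Freeman); then Whitfield (Apprentice).
Achebe and Castillo both have years on the livery 39 years, so the next rule applies.
Among Achebe and Castillo, by admission number (higher first): Achebe (591) before Castillo (222).
Order: Eriksen, Romero, Achebe, Castillo, Whitfield.

Romero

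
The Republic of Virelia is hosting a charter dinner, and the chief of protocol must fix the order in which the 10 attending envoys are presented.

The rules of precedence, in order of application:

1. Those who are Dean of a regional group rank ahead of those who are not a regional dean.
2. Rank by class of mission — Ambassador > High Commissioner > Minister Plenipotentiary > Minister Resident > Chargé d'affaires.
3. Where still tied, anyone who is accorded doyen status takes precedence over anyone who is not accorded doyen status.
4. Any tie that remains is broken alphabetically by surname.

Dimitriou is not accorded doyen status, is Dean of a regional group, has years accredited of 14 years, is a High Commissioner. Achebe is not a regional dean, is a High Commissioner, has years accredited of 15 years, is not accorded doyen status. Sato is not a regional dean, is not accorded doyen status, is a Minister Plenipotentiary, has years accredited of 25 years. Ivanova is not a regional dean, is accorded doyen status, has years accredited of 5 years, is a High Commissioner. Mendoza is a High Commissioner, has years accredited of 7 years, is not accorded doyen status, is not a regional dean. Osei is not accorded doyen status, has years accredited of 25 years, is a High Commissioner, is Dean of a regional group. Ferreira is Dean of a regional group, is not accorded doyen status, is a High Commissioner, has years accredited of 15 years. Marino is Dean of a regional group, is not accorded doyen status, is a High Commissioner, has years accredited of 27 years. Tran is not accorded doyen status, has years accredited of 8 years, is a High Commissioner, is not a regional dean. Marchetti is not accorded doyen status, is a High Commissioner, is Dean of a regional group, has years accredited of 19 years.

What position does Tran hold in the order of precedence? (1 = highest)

9

By the first rule: Dimitriou, Ferreira, Marchetti, Marino and Osei (each Dean of a regional group); then Ivanova, Achebe, Mendoza, Tran and Sato (each not a regional dean).
Dimitriou, Ferreira, Marchetti, Marino and Osei are each High Commissioner, so the next rule applies.
Dimitriou, Ferreira, Marchetti, Marino and Osei are each not accorded doyen status, so the next rule applies.
Among Dimitriou, Ferreira, Marchetti, Marino and Osei, alphabetically by surname: Dimitriou before Ferreira before Marchetti before Marino before Osei.
Among Ivanova, Achebe, Mendoza, Tran and Sato, by class of mission: Ivanova, Achebe, Mendoza and Tran (High Commissioner) before Sato (Minister Plenipotentiary).
Among Ivanova, Achebe, Mendoza and Tran, accorded doyen status before not accorded doyen status: Ivanova (accorded doyen status) before Achebe, Mendoza and Tran (not accorded doyen status).
Among Achebe, Mendoza and Tran, alphabetically by surname: Achebe before Mendoza before Tran.
Order: Dimitriou, Ferreira, Marchetti, Marino, Osei, Ivanova, Achebe, Mendoza, Tran, Sato. So position 9.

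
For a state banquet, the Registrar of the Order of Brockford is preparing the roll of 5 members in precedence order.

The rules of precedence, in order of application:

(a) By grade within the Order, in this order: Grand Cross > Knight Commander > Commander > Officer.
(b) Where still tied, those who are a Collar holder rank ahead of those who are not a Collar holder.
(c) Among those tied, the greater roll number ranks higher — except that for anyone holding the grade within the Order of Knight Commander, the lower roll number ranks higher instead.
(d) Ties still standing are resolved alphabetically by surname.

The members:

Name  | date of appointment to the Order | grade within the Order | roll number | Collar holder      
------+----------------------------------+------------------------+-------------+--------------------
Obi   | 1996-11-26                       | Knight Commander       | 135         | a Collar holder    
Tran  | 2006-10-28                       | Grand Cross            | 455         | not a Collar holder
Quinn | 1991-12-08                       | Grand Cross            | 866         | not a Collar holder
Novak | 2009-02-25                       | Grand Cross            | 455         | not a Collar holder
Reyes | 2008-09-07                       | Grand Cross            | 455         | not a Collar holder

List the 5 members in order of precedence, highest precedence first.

By grade within the Order: Quinn, Novak, Reyes and Tran (Grand Cross); then Obi (Knight Commander).
Quinn, Novak, Reyes and Tran are each not a Collar holder, so the next rule applies.
Among Quinn, Novak, Reyes and Tran, by roll number (higher first): Quinn (866) before Novak, Reyes and Tran (455).
Among Novak, Reyes and Tran, alphabetically by surname: Novak before Reyes before Tran.
Full order: Quinn, Novak, Reyes, Tran, Obi.

Quinn, Novak, Reyes, Tran, Obi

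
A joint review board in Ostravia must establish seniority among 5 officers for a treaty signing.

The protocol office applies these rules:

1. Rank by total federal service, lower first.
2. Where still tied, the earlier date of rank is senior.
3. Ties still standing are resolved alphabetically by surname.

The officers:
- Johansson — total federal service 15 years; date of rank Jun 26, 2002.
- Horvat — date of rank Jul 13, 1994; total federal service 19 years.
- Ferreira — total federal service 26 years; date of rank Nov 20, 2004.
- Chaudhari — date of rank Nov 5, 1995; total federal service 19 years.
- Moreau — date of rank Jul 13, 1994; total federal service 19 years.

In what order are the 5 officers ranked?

By total federal service (lower first): Johansson (15 years); then Horvat, Moreau and Chaudhari (each 19 years); then Ferreira (26 years).
Among Horvat, Moreau and Chaudhari, by date of rank (earlier first): Horvat and Moreau (Jul 13, 1994) before Chaudhari (Nov 5, 1995).
Among Horvat and Moreau, alphabetically by surname: Horvat before Moreau.
Full order: Johansson, Horvat, Moreau, Chaudhari, Ferreira.

Johansson, Horvat, Moreau, Chaudhari, Ferreira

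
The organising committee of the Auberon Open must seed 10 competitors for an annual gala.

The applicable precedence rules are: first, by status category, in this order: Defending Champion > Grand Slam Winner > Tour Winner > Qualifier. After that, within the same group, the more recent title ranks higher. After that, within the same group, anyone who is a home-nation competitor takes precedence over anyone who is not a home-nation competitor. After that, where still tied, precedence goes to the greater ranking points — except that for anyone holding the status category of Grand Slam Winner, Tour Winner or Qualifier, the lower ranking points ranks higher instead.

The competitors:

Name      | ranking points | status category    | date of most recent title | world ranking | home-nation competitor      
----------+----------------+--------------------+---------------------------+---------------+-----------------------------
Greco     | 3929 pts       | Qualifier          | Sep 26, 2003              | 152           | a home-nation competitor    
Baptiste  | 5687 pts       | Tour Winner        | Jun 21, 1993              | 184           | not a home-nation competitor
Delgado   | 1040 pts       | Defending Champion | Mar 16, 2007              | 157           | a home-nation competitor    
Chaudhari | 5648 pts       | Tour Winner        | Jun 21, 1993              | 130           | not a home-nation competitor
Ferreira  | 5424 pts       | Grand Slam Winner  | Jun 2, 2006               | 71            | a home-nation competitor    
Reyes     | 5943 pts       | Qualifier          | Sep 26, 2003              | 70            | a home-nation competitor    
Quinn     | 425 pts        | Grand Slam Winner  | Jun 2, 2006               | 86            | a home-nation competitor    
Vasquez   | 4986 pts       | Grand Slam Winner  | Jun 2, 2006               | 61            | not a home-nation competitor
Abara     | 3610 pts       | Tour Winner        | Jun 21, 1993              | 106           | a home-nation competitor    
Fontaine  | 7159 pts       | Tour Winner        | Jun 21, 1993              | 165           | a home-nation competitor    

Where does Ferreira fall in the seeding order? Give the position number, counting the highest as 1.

3

By status category: Delgado (Defending Champion); then Quinn, Ferreira and Vasquez (Grand Slam Winner); then Abara, Fontaine, Chaudhari and Baptiste (Tour Winner); then Greco and Reyes (Qualifier).
Quinn, Ferreira and Vasquez all have date of most recent title Jun 2, 2006, so the next rule applies.
Among Quinn, Ferreira and Vasquez, a home-nation competitor before not a home-nation competitor: Quinn and Ferreira (a home-nation competitor) before Vasquez (not a home-nation competitor).
Among Quinn and Ferreira, by ranking points (lower first) (reversed rule for this group): Quinn (425 pts) before Ferreira (5424 pts).
Abara, Fontaine, Chaudhari and Baptiste all have date of most recent title Jun 21, 1993, so the next rule applies.
Among Abara, Fontaine, Chaudhari and Baptiste, a home-nation competitor before not a home-nation competitor: Abara and Fontaine (a home-nation competitor) before Chaudhari and Baptiste (not a home-nation competitor).
Among Abara and Fontaine, by ranking points (lower first) (reversed rule for this group): Abara (3610 pts) before Fontaine (7159 pts).
Among Chaudhari and Baptiste, by ranking points (lower first) (reversed rule for this group): Chaudhari (5648 pts) before Baptiste (5687 pts).
Greco and Reyes both have date of most recent title Sep 26, 2003, so the next rule applies.
Greco and Reyes are each a home-nation competitor, so the next rule applies.
Among Greco and Reyes, by ranking points (lower first) (reversed rule for this group): Greco (3929 pts) before Reyes (5943 pts).
Order: Delgado, Quinn, Ferreira, Vasquez, Abara, Fontaine, Chaudhari, Baptiste, Greco, Reyes. So position 3.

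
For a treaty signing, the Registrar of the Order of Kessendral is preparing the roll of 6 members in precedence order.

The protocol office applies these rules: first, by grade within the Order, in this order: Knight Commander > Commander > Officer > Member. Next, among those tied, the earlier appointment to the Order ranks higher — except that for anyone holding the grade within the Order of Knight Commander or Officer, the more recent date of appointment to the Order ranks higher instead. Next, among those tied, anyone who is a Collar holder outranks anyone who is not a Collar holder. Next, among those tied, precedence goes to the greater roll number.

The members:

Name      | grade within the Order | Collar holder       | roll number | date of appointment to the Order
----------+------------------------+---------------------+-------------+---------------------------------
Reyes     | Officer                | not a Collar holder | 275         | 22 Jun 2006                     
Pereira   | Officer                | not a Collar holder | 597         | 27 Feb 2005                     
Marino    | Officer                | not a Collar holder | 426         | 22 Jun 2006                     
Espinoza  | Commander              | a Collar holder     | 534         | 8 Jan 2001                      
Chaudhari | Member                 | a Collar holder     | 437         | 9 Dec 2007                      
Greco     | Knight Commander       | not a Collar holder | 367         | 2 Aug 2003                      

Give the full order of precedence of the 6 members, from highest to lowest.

Greco, Espinoza, Marino, Reyes, Pereira, Chaudhari

By grade within the Order: Greco (Knight Commander); then Espinoza (Commander); then Marino, Reyes and Pereira (Officer); then Chaudhari (Member).
Among Marino, Reyes and Pereira, by date of appointment to the Order (later first) (reversed rule for this group): Marino and Reyes (22 Jun 2006) before Pereira (27 Feb 2005).
Marino and Reyes are each not a Collar holder, so the next rule applies.
Among Marino and Reyes, by roll number (higher first): Marino (426) before Reyes (275).
Full order: Greco, Espinoza, Marino, Reyes, Pereira, Chaudhari.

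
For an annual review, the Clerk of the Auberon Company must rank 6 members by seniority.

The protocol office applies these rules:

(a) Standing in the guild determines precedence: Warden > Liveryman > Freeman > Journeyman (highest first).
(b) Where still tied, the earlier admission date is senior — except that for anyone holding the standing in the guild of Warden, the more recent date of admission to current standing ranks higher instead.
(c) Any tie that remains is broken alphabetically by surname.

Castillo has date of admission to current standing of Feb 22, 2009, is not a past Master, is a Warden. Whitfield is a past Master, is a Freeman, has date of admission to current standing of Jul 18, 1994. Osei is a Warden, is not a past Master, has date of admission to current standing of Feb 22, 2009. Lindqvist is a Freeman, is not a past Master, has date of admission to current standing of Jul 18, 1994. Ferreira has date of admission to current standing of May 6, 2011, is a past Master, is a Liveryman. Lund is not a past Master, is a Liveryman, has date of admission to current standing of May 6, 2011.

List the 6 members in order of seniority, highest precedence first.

By standing in the guild: Castillo and Osei (Warden); then Ferreira and Lund (Liveryman); then Lindqvist and Whitfield (Freeman).
Castillo and Osei both have date of admission to current standing Feb 22, 2009, so the next rule applies.
Among Castillo and Osei, alphabetically by surname: Castillo before Osei.
Ferreira and Lund both have date of admission to current standing May 6, 2011, so the next rule applies.
Among Ferreira and Lund, alphabetically by surname: Ferreira before Lund.
Lindqvist and Whitfield both have date of admission to current standing Jul 18, 1994, so the next rule applies.
Among Lindqvist and Whitfield, alphabetically by surname: Lindqvist before Whitfield.
Full order: Castillo, Osei, Ferreira, Lund, Lindqvist, Whitfield.

Castillo, Osei, Ferreira, Lund, Lindqvist, Whitfield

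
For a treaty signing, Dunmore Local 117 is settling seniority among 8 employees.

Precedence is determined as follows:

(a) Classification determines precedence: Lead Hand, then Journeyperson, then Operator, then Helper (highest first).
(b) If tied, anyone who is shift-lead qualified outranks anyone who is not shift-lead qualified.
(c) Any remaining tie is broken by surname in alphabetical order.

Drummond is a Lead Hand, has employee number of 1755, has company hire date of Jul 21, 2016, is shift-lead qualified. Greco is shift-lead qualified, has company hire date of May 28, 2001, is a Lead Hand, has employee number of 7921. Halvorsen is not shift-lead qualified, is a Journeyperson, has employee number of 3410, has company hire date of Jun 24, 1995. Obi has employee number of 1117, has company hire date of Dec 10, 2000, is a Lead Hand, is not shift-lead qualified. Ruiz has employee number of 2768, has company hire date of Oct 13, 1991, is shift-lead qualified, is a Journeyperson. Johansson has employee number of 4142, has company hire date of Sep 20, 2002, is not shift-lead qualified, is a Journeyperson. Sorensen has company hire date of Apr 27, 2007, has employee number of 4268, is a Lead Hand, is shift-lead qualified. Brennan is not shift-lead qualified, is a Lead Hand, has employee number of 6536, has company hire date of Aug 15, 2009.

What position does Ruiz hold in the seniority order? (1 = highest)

6

By classification: Drummond, Greco, Sorensen, Brennan and Obi (Lead Hand); then Ruiz, Halvorsen and Johansson (Journeyperson).
Among Drummond, Greco, Sorensen, Brennan and Obi, shift-lead qualified before not shift-lead qualified: Drummond, Greco and Sorensen (shift-lead qualified) before Brennan and Obi (not shift-lead qualified).
Among Drummond, Greco and Sorensen, alphabetically by surname: Drummond before Greco before Sorensen.
Among Brennan and Obi, alphabetically by surname: Brennan before Obi.
Among Ruiz, Halvorsen and Johansson, shift-lead qualified before not shift-lead qualified: Ruiz (shift-lead qualified) before Halvorsen and Johansson (not shift-lead qualified).
Among Halvorsen and Johansson, alphabetically by surname: Halvorsen before Johansson.
Order: Drummond, Greco, Sorensen, Brennan, Obi, Ruiz, Halvorsen, Johansson. So position 6.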